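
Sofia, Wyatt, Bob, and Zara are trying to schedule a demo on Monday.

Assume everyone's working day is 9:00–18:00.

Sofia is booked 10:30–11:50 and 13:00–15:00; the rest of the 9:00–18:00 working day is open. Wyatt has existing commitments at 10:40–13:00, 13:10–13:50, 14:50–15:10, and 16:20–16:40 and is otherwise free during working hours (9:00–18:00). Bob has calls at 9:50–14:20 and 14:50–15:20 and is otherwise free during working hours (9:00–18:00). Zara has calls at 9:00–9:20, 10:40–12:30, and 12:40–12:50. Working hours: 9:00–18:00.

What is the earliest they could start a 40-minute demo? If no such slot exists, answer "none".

15:20

Sofia free within 09:00–18:00: 09:00–10:30, 11:50–13:00, 15:00–18:00.
Wyatt free within 09:00–18:00: 09:00–10:40, 13:00–13:10, 13:50–14:50, 15:10–16:20, 16:40–18:00.
Bob free within 09:00–18:00: 09:00–09:50, 14:20–14:50, 15:20–18:00.
Zara free within 09:00–18:00: 09:20–10:40, 12:30–12:40, 12:50–18:00.
Sofia ∩ Wyatt: 09:00–10:30, 15:10–16:20, 16:40–18:00.
Sofia ∩ Wyatt ∩ Bob: 09:00–09:50, 15:20–16:20, 16:40–18:00.
Sofia ∩ Wyatt ∩ Bob ∩ Zara: 09:20–09:50, 15:20–16:20, 16:40–18:00.
Windows ≥ 40 min: 15:20–16:20, 16:40–18:00.
Earliest such window starts at 15:20.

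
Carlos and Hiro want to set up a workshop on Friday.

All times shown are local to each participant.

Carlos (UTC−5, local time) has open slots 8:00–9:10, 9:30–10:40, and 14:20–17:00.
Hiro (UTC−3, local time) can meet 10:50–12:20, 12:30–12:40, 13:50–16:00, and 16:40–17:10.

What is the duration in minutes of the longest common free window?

50 minutes

Carlos → UTC: 13:00–14:10, 14:30–15:40, 19:20–22:00.
Hiro → UTC: 13:50–15:20, 15:30–15:40, 16:50–19:00, 19:40–20:10.
Carlos ∩ Hiro: 13:50–14:10, 14:30–15:20, 15:30–15:40, 19:40–20:10.
Common window lengths: 20, 50, 10, 30 min; longest is 50.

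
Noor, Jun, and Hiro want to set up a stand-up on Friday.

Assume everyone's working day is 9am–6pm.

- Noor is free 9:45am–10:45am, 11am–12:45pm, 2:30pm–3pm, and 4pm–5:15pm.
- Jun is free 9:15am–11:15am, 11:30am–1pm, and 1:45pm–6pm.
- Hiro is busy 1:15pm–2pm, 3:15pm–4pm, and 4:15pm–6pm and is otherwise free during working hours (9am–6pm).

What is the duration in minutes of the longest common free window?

Hiro free within 09:00–18:00: 09:00–13:15, 14:00–15:15, 16:00–16:15.
Noor ∩ Jun: 09:45–10:45, 11:00–11:15, 11:30–12:45, 14:30–15:00, 16:00–17:15.
Noor ∩ Jun ∩ Hiro: 09:45–10:45, 11:00–11:15, 11:30–12:45, 14:30–15:00, 16:00–16:15.
Common window lengths: 60, 15, 75, 30, 15 min; longest is 75.

75 minutes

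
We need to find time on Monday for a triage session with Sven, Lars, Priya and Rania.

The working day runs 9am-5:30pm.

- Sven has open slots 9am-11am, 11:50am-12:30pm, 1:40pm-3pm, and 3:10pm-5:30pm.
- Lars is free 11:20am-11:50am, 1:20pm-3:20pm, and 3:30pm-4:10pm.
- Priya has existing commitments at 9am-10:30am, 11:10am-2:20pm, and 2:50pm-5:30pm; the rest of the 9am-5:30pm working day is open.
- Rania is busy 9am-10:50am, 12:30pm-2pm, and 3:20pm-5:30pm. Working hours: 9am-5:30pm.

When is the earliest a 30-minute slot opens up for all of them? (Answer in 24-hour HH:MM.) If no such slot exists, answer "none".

14:20

Priya free within 09:00–17:30: 10:30–11:10, 14:20–14:50.
Rania free within 09:00–17:30: 10:50–12:30, 14:00–15:20.
Sven ∩ Lars: 13:40–15:00, 15:10–15:20, 15:30–16:10.
Sven ∩ Lars ∩ Priya: 14:20–14:50.
Sven ∩ Lars ∩ Priya ∩ Rania: 14:20–14:50.
Windows ≥ 30 min: 14:20–14:50.
Earliest such window starts at 14:20.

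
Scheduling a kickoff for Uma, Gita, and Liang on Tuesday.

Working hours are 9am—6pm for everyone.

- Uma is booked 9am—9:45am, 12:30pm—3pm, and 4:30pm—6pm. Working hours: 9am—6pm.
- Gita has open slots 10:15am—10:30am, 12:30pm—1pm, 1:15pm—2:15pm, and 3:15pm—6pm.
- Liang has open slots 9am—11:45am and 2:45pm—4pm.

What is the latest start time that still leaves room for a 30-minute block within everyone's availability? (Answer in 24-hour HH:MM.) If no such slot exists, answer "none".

Uma free within 09:00–18:00: 09:45–12:30, 15:00–16:30.
Uma ∩ Gita: 10:15–10:30, 15:15–16:30.
Uma ∩ Gita ∩ Liang: 10:15–10:30, 15:15–16:00.
Windows ≥ 30 min: 15:15–16:00.
Latest start in the last window 15:15–16:00 is 16:00 − 30 min = 15:30.

15:30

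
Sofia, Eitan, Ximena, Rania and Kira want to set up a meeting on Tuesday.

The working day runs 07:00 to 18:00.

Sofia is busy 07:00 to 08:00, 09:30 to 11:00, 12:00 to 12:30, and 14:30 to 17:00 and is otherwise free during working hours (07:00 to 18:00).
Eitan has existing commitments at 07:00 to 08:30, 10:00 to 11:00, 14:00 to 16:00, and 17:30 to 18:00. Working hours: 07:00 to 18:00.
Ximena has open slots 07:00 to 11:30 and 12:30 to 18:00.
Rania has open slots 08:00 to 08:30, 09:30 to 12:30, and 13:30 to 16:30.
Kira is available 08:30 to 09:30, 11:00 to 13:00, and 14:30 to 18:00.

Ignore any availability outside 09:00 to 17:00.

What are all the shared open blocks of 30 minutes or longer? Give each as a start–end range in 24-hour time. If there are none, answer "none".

Sofia free within 07:00–18:00: 08:00–09:30, 11:00–12:00, 12:30–14:30, 17:00–18:00.
Eitan free within 07:00–18:00: 08:30–10:00, 11:00–14:00, 16:00–17:30.
Sofia ∩ Eitan: 08:30–09:30, 11:00–12:00, 12:30–14:00, 17:00–17:30.
Sofia ∩ Eitan ∩ Ximena: 08:30–09:30, 11:00–11:30, 12:30–14:00, 17:00–17:30.
Sofia ∩ Eitan ∩ Ximena ∩ Rania: 11:00–11:30, 13:30–14:00.
Sofia ∩ Eitan ∩ Ximena ∩ Rania ∩ Kira: 11:00–11:30.
Restricted to 09:00–17:00: 11:00–11:30.
Windows ≥ 30 min: 11:00–11:30.

11:00–11:30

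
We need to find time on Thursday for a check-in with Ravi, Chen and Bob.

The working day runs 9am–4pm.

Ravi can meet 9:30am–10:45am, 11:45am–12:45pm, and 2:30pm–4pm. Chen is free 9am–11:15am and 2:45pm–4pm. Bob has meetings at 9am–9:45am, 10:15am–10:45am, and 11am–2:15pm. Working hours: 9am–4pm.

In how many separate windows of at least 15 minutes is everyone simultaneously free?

2

Bob free within 09:00–16:00: 09:45–10:15, 10:45–11:00, 14:15–16:00.
Ravi ∩ Chen: 09:30–10:45, 14:45–16:00.
Ravi ∩ Chen ∩ Bob: 09:45–10:15, 14:45–16:00.
Windows ≥ 15 min: 09:45–10:15, 14:45–16:00.
That's 2 windows.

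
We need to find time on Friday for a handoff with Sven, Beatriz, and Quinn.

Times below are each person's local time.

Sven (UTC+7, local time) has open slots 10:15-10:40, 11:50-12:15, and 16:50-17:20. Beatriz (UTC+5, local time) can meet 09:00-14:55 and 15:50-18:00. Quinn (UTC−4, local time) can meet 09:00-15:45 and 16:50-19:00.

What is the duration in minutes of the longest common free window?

Sven → UTC: 03:15–03:40, 04:50–05:15, 09:50–10:20.
Beatriz → UTC: 04:00–09:55, 10:50–13:00.
Quinn → UTC: 13:00–19:45, 20:50–23:00.
Sven ∩ Beatriz: 04:50–05:15, 09:50–09:55.
Sven ∩ Beatriz ∩ Quinn: (none).
No common window.

0 minutes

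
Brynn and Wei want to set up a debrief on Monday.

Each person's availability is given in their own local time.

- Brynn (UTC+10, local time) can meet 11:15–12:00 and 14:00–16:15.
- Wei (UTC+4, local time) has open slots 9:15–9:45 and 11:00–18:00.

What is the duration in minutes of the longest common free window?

Brynn → UTC: 01:15–02:00, 04:00–06:15.
Wei → UTC: 05:15–05:45, 07:00–14:00.
Brynn ∩ Wei: 05:15–05:45.
Single common window of 30 minutes.

30 minutes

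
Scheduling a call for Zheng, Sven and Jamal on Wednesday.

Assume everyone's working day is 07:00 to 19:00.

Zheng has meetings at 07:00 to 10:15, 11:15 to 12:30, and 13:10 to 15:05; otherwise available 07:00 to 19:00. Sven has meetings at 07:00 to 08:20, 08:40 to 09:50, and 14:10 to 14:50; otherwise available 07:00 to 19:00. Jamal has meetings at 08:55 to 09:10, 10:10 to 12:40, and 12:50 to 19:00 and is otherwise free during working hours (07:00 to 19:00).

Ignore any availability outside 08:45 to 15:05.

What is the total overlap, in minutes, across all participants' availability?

Zheng free within 07:00–19:00: 10:15–11:15, 12:30–13:10, 15:05–19:00.
Sven free within 07:00–19:00: 08:20–08:40, 09:50–14:10, 14:50–19:00.
Jamal free within 07:00–19:00: 07:00–08:55, 09:10–10:10, 12:40–12:50.
Zheng ∩ Sven: 10:15–11:15, 12:30–13:10, 15:05–19:00.
Zheng ∩ Sven ∩ Jamal: 12:40–12:50.
Restricted to 08:45–15:05: 12:40–12:50.
Total common minutes: 10.

10 minutes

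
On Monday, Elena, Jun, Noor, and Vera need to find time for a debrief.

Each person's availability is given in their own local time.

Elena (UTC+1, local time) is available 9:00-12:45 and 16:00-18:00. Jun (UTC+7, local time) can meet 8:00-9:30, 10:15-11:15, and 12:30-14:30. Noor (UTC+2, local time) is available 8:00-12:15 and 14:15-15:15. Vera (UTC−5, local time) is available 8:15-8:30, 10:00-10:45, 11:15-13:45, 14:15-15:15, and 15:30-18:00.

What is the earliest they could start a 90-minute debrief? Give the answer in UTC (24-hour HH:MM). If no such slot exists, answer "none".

none

Elena → UTC: 08:00–11:45, 15:00–17:00.
Jun → UTC: 01:00–02:30, 03:15–04:15, 05:30–07:30.
Noor → UTC: 06:00–10:15, 12:15–13:15.
Vera → UTC: 13:15–13:30, 15:00–15:45, 16:15–18:45, 19:15–20:15, 20:30–23:00.
Elena ∩ Jun: (none).
Elena ∩ Jun ∩ Noor: (none).
Elena ∩ Jun ∩ Noor ∩ Vera: (none).
Windows ≥ 90 min: (none).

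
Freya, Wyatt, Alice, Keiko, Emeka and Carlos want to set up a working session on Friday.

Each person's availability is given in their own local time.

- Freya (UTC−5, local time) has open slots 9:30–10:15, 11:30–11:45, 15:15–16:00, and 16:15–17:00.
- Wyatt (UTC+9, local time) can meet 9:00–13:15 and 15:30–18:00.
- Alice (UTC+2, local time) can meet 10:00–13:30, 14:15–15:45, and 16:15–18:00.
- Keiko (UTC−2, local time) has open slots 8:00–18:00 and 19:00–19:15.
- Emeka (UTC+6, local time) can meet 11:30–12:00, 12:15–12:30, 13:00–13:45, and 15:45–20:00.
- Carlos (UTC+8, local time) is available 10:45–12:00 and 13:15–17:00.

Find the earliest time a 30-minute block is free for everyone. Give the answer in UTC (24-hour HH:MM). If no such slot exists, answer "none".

none

Freya → UTC: 14:30–15:15, 16:30–16:45, 20:15–21:00, 21:15–22:00.
Wyatt → UTC: 00:00–04:15, 06:30–09:00.
Alice → UTC: 08:00–11:30, 12:15–13:45, 14:15–16:00.
Keiko → UTC: 10:00–20:00, 21:00–21:15.
Emeka → UTC: 05:30–06:00, 06:15–06:30, 07:00–07:45, 09:45–14:00.
Carlos → UTC: 02:45–04:00, 05:15–09:00.
Freya ∩ Wyatt: (none).
Freya ∩ Wyatt ∩ Alice: (none).
Freya ∩ Wyatt ∩ Alice ∩ Keiko: (none).
Freya ∩ Wyatt ∩ Alice ∩ Keiko ∩ Emeka: (none).
Freya ∩ Wyatt ∩ Alice ∩ Keiko ∩ Emeka ∩ Carlos: (none).
Windows ≥ 30 min: (none).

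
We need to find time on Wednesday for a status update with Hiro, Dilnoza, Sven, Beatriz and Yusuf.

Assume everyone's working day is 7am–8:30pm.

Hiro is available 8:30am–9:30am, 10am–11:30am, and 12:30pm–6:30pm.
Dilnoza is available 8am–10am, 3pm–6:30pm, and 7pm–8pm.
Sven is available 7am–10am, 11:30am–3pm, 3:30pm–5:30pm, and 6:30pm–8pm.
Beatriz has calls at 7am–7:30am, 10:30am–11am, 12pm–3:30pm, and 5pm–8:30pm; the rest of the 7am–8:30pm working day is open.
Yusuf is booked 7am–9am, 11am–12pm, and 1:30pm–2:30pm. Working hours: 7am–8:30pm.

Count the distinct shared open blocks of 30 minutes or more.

2

Beatriz free within 07:00–20:30: 07:30–10:30, 11:00–12:00, 15:30–17:00.
Yusuf free within 07:00–20:30: 09:00–11:00, 12:00–13:30, 14:30–20:30.
Hiro ∩ Dilnoza: 08:30–09:30, 15:00–18:30.
Hiro ∩ Dilnoza ∩ Sven: 08:30–09:30, 15:30–17:30.
Hiro ∩ Dilnoza ∩ Sven ∩ Beatriz: 08:30–09:30, 15:30–17:00.
Hiro ∩ Dilnoza ∩ Sven ∩ Beatriz ∩ Yusuf: 09:00–09:30, 15:30–17:00.
Windows ≥ 30 min: 09:00–09:30, 15:30–17:00.
That's 2 windows.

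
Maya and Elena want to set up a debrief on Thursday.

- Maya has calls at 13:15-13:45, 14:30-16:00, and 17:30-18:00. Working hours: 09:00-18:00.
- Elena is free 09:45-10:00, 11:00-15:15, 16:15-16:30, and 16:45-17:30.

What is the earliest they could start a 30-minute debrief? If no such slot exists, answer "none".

Maya free within 09:00–18:00: 09:00–13:15, 13:45–14:30, 16:00–17:30.
Maya ∩ Elena: 09:45–10:00, 11:00–13:15, 13:45–14:30, 16:15–16:30, 16:45–17:30.
Windows ≥ 30 min: 11:00–13:15, 13:45–14:30, 16:45–17:30.
Earliest such window starts at 11:00.

11:00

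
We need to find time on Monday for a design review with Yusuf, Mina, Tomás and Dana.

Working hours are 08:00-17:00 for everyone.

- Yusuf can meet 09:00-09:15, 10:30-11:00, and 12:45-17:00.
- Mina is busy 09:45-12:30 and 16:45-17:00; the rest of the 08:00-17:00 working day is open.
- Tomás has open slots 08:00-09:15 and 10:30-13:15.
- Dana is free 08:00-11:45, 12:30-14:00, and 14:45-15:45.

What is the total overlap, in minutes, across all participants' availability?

Mina free within 08:00–17:00: 08:00–09:45, 12:30–16:45.
Yusuf ∩ Mina: 09:00–09:15, 12:45–16:45.
Yusuf ∩ Mina ∩ Tomás: 09:00–09:15, 12:45–13:15.
Yusuf ∩ Mina ∩ Tomás ∩ Dana: 09:00–09:15, 12:45–13:15.
Total common minutes: 15 + 30 = 45.

45 minutes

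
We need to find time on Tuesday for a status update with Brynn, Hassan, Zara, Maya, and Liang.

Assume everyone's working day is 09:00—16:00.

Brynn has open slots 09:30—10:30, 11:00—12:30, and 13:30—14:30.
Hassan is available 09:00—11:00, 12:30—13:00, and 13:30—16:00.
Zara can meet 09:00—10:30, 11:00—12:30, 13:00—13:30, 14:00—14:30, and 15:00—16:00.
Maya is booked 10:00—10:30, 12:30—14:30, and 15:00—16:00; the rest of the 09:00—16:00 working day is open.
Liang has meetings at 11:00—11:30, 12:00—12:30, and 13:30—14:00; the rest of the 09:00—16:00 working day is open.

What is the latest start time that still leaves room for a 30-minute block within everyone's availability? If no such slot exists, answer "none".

09:30

Maya free within 09:00–16:00: 09:00–10:00, 10:30–12:30, 14:30–15:00.
Liang free within 09:00–16:00: 09:00–11:00, 11:30–12:00, 12:30–13:30, 14:00–16:00.
Brynn ∩ Hassan: 09:30–10:30, 13:30–14:30.
Brynn ∩ Hassan ∩ Zara: 09:30–10:30, 14:00–14:30.
Brynn ∩ Hassan ∩ Zara ∩ Maya: 09:30–10:00.
Brynn ∩ Hassan ∩ Zara ∩ Maya ∩ Liang: 09:30–10:00.
Windows ≥ 30 min: 09:30–10:00.
Latest start in the last window 09:30–10:00 is 10:00 − 30 min = 09:30.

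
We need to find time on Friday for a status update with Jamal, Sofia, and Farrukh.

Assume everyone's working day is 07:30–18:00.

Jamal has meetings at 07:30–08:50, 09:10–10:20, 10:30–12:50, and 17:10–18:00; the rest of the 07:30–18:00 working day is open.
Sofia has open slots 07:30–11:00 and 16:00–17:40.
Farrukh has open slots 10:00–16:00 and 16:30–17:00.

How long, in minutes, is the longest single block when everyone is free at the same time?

Jamal free within 07:30–18:00: 08:50–09:10, 10:20–10:30, 12:50–17:10.
Jamal ∩ Sofia: 08:50–09:10, 10:20–10:30, 16:00–17:10.
Jamal ∩ Sofia ∩ Farrukh: 10:20–10:30, 16:30–17:00.
Common window lengths: 10, 30 min; longest is 30.

30 minutes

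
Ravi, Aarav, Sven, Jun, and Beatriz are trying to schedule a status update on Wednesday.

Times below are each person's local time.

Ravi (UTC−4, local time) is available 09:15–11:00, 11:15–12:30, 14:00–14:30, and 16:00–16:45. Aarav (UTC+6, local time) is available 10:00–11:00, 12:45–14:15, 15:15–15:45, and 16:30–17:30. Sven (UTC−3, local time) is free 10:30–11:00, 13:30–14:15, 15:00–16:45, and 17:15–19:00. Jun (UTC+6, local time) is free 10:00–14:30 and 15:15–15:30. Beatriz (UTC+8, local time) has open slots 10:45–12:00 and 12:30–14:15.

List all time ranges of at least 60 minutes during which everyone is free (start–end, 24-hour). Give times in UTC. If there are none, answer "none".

none

Ravi → UTC: 13:15–15:00, 15:15–16:30, 18:00–18:30, 20:00–20:45.
Aarav → UTC: 04:00–05:00, 06:45–08:15, 09:15–09:45, 10:30–11:30.
Sven → UTC: 13:30–14:00, 16:30–17:15, 18:00–19:45, 20:15–22:00.
Jun → UTC: 04:00–08:30, 09:15–09:30.
Beatriz → UTC: 02:45–04:00, 04:30–06:15.
Ravi ∩ Aarav: (none).
Ravi ∩ Aarav ∩ Sven: (none).
Ravi ∩ Aarav ∩ Sven ∩ Jun: (none).
Ravi ∩ Aarav ∩ Sven ∩ Jun ∩ Beatriz: (none).
Windows ≥ 60 min: (none).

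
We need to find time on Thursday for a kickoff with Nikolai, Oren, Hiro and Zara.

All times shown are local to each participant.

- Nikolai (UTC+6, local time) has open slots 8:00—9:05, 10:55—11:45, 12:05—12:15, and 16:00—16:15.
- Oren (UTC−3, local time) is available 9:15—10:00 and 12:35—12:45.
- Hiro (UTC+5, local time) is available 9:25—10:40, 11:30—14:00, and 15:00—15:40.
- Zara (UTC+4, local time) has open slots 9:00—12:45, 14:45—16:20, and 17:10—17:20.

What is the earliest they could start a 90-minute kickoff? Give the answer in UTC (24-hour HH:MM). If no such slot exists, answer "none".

Nikolai → UTC: 02:00–03:05, 04:55–05:45, 06:05–06:15, 10:00–10:15.
Oren → UTC: 12:15–13:00, 15:35–15:45.
Hiro → UTC: 04:25–05:40, 06:30–09:00, 10:00–10:40.
Zara → UTC: 05:00–08:45, 10:45–12:20, 13:10–13:20.
Nikolai ∩ Oren: (none).
Nikolai ∩ Oren ∩ Hiro: (none).
Nikolai ∩ Oren ∩ Hiro ∩ Zara: (none).
Windows ≥ 90 min: (none).

none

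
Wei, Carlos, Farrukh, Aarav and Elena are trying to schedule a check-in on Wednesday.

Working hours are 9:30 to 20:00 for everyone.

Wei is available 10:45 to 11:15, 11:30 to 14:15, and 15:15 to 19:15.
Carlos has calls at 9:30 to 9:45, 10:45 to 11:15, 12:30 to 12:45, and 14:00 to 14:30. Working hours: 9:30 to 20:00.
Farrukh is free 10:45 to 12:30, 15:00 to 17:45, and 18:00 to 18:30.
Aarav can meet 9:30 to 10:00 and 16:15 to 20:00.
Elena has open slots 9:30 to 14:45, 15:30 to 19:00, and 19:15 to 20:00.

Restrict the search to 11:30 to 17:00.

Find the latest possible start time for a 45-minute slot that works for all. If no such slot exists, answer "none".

16:15

Carlos free within 09:30–20:00: 09:45–10:45, 11:15–12:30, 12:45–14:00, 14:30–20:00.
Wei ∩ Carlos: 11:30–12:30, 12:45–14:00, 15:15–19:15.
Wei ∩ Carlos ∩ Farrukh: 11:30–12:30, 15:15–17:45, 18:00–18:30.
Wei ∩ Carlos ∩ Farrukh ∩ Aarav: 16:15–17:45, 18:00–18:30.
Wei ∩ Carlos ∩ Farrukh ∩ Aarav ∩ Elena: 16:15–17:45, 18:00–18:30.
Restricted to 11:30–17:00: 16:15–17:00.
Windows ≥ 45 min: 16:15–17:00.
Latest start in the last window 16:15–17:00 is 17:00 − 45 min = 16:15.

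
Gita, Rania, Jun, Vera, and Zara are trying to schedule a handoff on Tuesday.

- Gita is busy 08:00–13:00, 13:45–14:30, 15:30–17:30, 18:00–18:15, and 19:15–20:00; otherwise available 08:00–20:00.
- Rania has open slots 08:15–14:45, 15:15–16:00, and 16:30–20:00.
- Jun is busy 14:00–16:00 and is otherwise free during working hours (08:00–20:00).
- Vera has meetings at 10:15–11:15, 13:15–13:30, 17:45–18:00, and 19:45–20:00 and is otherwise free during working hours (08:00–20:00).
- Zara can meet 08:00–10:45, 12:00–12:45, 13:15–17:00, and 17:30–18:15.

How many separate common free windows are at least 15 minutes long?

2

Gita free within 08:00–20:00: 13:00–13:45, 14:30–15:30, 17:30–18:00, 18:15–19:15.
Jun free within 08:00–20:00: 08:00–14:00, 16:00–20:00.
Vera free within 08:00–20:00: 08:00–10:15, 11:15–13:15, 13:30–17:45, 18:00–19:45.
Gita ∩ Rania: 13:00–13:45, 14:30–14:45, 15:15–15:30, 17:30–18:00, 18:15–19:15.
Gita ∩ Rania ∩ Jun: 13:00–13:45, 17:30–18:00, 18:15–19:15.
Gita ∩ Rania ∩ Jun ∩ Vera: 13:00–13:15, 13:30–13:45, 17:30–17:45, 18:15–19:15.
Gita ∩ Rania ∩ Jun ∩ Vera ∩ Zara: 13:30–13:45, 17:30–17:45.
Windows ≥ 15 min: 13:30–13:45, 17:30–17:45.
That's 2 windows.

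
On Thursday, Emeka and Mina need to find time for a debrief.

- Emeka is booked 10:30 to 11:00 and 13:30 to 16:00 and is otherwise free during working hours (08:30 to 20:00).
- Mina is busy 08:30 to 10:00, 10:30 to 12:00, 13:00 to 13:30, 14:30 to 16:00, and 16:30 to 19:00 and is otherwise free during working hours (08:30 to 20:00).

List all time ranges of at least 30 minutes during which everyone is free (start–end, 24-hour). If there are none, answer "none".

10:00–10:30, 12:00–13:00, 16:00–16:30, 19:00–20:00

Emeka free within 08:30–20:00: 08:30–10:30, 11:00–13:30, 16:00–20:00.
Mina free within 08:30–20:00: 10:00–10:30, 12:00–13:00, 13:30–14:30, 16:00–16:30, 19:00–20:00.
Emeka ∩ Mina: 10:00–10:30, 12:00–13:00, 16:00–16:30, 19:00–20:00.
Windows ≥ 30 min: 10:00–10:30, 12:00–13:00, 16:00–16:30, 19:00–20:00.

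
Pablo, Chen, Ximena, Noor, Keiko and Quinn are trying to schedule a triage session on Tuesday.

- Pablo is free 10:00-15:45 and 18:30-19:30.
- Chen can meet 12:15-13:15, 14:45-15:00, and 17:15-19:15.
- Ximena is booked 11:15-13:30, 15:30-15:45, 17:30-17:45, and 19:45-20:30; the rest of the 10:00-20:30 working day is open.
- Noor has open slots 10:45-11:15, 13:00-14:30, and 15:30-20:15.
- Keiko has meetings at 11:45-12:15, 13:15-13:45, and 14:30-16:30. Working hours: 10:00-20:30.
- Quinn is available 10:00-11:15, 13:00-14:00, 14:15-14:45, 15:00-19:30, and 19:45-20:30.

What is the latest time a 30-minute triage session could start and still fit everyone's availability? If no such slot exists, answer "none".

Ximena free within 10:00–20:30: 10:00–11:15, 13:30–15:30, 15:45–17:30, 17:45–19:45.
Keiko free within 10:00–20:30: 10:00–11:45, 12:15–13:15, 13:45–14:30, 16:30–20:30.
Pablo ∩ Chen: 12:15–13:15, 14:45–15:00, 18:30–19:15.
Pablo ∩ Chen ∩ Ximena: 14:45–15:00, 18:30–19:15.
Pablo ∩ Chen ∩ Ximena ∩ Noor: 18:30–19:15.
Pablo ∩ Chen ∩ Ximena ∩ Noor ∩ Keiko: 18:30–19:15.
Pablo ∩ Chen ∩ Ximena ∩ Noor ∩ Keiko ∩ Quinn: 18:30–19:15.
Windows ≥ 30 min: 18:30–19:15.
Latest start in the last window 18:30–19:15 is 19:15 − 30 min = 18:45.

18:45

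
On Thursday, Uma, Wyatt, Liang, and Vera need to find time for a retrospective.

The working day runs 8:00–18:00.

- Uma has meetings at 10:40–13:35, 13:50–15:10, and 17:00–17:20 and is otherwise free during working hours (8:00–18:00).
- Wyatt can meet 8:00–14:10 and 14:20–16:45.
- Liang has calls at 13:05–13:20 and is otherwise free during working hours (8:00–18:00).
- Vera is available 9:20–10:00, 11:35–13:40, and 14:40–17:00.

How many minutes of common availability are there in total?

Uma free within 08:00–18:00: 08:00–10:40, 13:35–13:50, 15:10–17:00, 17:20–18:00.
Liang free within 08:00–18:00: 08:00–13:05, 13:20–18:00.
Uma ∩ Wyatt: 08:00–10:40, 13:35–13:50, 15:10–16:45.
Uma ∩ Wyatt ∩ Liang: 08:00–10:40, 13:35–13:50, 15:10–16:45.
Uma ∩ Wyatt ∩ Liang ∩ Vera: 09:20–10:00, 13:35–13:40, 15:10–16:45.
Total common minutes: 40 + 5 + 95 = 140.

140 minutes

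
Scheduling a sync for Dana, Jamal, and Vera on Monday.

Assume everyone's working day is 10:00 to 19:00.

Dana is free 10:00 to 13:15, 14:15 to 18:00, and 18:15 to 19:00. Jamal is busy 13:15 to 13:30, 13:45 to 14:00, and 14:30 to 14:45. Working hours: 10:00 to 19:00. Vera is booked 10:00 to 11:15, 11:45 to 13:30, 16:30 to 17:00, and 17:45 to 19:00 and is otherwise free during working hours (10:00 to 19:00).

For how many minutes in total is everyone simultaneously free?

Jamal free within 10:00–19:00: 10:00–13:15, 13:30–13:45, 14:00–14:30, 14:45–19:00.
Vera free within 10:00–19:00: 11:15–11:45, 13:30–16:30, 17:00–17:45.
Dana ∩ Jamal: 10:00–13:15, 14:15–14:30, 14:45–18:00, 18:15–19:00.
Dana ∩ Jamal ∩ Vera: 11:15–11:45, 14:15–14:30, 14:45–16:30, 17:00–17:45.
Total common minutes: 30 + 15 + 105 + 45 = 195.

195 minutes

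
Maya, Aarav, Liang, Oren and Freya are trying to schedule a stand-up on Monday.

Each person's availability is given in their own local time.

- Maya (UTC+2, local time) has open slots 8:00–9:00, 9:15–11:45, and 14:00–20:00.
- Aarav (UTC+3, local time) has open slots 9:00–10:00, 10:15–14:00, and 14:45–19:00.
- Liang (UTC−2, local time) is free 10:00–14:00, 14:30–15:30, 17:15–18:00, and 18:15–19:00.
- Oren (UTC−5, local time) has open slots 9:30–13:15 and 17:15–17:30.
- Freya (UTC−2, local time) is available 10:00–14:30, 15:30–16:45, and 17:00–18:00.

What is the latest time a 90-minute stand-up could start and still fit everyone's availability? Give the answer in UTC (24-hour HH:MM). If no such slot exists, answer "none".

14:30

Maya → UTC: 06:00–07:00, 07:15–09:45, 12:00–18:00.
Aarav → UTC: 06:00–07:00, 07:15–11:00, 11:45–16:00.
Liang → UTC: 12:00–16:00, 16:30–17:30, 19:15–20:00, 20:15–21:00.
Oren → UTC: 14:30–18:15, 22:15–22:30.
Freya → UTC: 12:00–16:30, 17:30–18:45, 19:00–20:00.
Maya ∩ Aarav: 06:00–07:00, 07:15–09:45, 12:00–16:00.
Maya ∩ Aarav ∩ Liang: 12:00–16:00.
Maya ∩ Aarav ∩ Liang ∩ Oren: 14:30–16:00.
Maya ∩ Aarav ∩ Liang ∩ Oren ∩ Freya: 14:30–16:00.
Windows ≥ 90 min: 14:30–16:00.
Latest start in the last window 14:30–16:00 is 16:00 − 90 min = 14:30.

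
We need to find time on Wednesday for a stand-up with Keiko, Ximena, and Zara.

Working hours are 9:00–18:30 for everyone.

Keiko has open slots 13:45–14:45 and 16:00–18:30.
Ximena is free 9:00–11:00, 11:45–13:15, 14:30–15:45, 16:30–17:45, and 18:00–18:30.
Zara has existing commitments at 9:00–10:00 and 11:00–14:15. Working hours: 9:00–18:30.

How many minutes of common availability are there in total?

120 minutes

Zara free within 09:00–18:30: 10:00–11:00, 14:15–18:30.
Keiko ∩ Ximena: 14:30–14:45, 16:30–17:45, 18:00–18:30.
Keiko ∩ Ximena ∩ Zara: 14:30–14:45, 16:30–17:45, 18:00–18:30.
Total common minutes: 15 + 75 + 30 = 120.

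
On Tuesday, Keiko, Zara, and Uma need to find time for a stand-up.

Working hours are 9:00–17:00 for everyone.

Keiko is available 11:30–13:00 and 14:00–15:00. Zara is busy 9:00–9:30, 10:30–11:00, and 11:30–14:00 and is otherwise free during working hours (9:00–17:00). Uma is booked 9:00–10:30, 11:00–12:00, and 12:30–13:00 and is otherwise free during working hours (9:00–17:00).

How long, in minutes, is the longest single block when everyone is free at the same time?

60 minutes

Zara free within 09:00–17:00: 09:30–10:30, 11:00–11:30, 14:00–17:00.
Uma free within 09:00–17:00: 10:30–11:00, 12:00–12:30, 13:00–17:00.
Keiko ∩ Zara: 14:00–15:00.
Keiko ∩ Zara ∩ Uma: 14:00–15:00.
Single common window of 60 minutes.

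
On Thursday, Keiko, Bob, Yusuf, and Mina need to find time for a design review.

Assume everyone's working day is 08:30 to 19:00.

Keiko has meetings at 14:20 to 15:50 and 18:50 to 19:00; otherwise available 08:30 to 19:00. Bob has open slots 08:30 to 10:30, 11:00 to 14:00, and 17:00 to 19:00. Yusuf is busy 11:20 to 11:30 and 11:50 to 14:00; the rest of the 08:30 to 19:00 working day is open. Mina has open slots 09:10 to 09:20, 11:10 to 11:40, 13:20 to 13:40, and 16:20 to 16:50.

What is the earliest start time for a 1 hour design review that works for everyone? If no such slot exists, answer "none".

none

Keiko free within 08:30–19:00: 08:30–14:20, 15:50–18:50.
Yusuf free within 08:30–19:00: 08:30–11:20, 11:30–11:50, 14:00–19:00.
Keiko ∩ Bob: 08:30–10:30, 11:00–14:00, 17:00–18:50.
Keiko ∩ Bob ∩ Yusuf: 08:30–10:30, 11:00–11:20, 11:30–11:50, 17:00–18:50.
Keiko ∩ Bob ∩ Yusuf ∩ Mina: 09:10–09:20, 11:10–11:20, 11:30–11:40.
Windows ≥ 60 min: (none).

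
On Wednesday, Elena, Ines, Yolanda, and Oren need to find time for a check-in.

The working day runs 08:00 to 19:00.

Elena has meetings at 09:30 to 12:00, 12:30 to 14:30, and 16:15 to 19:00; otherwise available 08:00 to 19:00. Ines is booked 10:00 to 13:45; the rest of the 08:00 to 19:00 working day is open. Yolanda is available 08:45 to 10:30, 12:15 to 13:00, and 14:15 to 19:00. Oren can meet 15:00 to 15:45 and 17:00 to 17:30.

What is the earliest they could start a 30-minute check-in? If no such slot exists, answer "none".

Elena free within 08:00–19:00: 08:00–09:30, 12:00–12:30, 14:30–16:15.
Ines free within 08:00–19:00: 08:00–10:00, 13:45–19:00.
Elena ∩ Ines: 08:00–09:30, 14:30–16:15.
Elena ∩ Ines ∩ Yolanda: 08:45–09:30, 14:30–16:15.
Elena ∩ Ines ∩ Yolanda ∩ Oren: 15:00–15:45.
Windows ≥ 30 min: 15:00–15:45.
Earliest such window starts at 15:00.

15:00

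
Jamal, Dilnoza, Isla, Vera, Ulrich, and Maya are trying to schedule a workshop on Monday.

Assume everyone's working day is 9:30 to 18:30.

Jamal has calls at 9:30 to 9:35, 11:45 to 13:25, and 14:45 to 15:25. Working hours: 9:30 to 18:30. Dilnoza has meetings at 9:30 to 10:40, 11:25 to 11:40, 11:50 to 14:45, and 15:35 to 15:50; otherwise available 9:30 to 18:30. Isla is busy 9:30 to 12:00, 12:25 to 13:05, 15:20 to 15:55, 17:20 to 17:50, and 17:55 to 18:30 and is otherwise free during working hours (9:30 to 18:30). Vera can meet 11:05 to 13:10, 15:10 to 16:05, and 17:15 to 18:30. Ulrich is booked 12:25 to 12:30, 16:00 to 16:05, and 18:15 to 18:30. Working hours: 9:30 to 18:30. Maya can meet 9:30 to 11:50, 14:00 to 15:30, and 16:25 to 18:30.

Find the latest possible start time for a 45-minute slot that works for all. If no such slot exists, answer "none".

Jamal free within 09:30–18:30: 09:35–11:45, 13:25–14:45, 15:25–18:30.
Dilnoza free within 09:30–18:30: 10:40–11:25, 11:40–11:50, 14:45–15:35, 15:50–18:30.
Isla free within 09:30–18:30: 12:00–12:25, 13:05–15:20, 15:55–17:20, 17:50–17:55.
Ulrich free within 09:30–18:30: 09:30–12:25, 12:30–16:00, 16:05–18:15.
Jamal ∩ Dilnoza: 10:40–11:25, 11:40–11:45, 15:25–15:35, 15:50–18:30.
Jamal ∩ Dilnoza ∩ Isla: 15:55–17:20, 17:50–17:55.
Jamal ∩ Dilnoza ∩ Isla ∩ Vera: 15:55–16:05, 17:15–17:20, 17:50–17:55.
Jamal ∩ Dilnoza ∩ Isla ∩ Vera ∩ Ulrich: 15:55–16:00, 17:15–17:20, 17:50–17:55.
Jamal ∩ Dilnoza ∩ Isla ∩ Vera ∩ Ulrich ∩ Maya: 17:15–17:20, 17:50–17:55.
Windows ≥ 45 min: (none).

none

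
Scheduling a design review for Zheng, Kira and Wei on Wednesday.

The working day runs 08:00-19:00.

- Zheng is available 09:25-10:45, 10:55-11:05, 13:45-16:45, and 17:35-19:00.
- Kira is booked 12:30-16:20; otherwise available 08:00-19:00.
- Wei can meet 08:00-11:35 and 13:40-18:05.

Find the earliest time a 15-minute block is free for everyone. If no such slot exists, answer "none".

09:25

Kira free within 08:00–19:00: 08:00–12:30, 16:20–19:00.
Zheng ∩ Kira: 09:25–10:45, 10:55–11:05, 16:20–16:45, 17:35–19:00.
Zheng ∩ Kira ∩ Wei: 09:25–10:45, 10:55–11:05, 16:20–16:45, 17:35–18:05.
Windows ≥ 15 min: 09:25–10:45, 16:20–16:45, 17:35–18:05.
Earliest such window starts at 09:25.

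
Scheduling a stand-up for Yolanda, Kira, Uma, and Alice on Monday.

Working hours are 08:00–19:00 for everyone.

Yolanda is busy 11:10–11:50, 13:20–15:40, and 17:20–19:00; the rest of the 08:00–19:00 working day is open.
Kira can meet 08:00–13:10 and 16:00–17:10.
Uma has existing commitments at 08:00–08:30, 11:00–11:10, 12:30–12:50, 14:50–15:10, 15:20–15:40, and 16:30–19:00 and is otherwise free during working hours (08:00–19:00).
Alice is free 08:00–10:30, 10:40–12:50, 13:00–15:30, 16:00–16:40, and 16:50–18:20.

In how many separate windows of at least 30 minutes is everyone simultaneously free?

Yolanda free within 08:00–19:00: 08:00–11:10, 11:50–13:20, 15:40–17:20.
Uma free within 08:00–19:00: 08:30–11:00, 11:10–12:30, 12:50–14:50, 15:10–15:20, 15:40–16:30.
Yolanda ∩ Kira: 08:00–11:10, 11:50–13:10, 16:00–17:10.
Yolanda ∩ Kira ∩ Uma: 08:30–11:00, 11:50–12:30, 12:50–13:10, 16:00–16:30.
Yolanda ∩ Kira ∩ Uma ∩ Alice: 08:30–10:30, 10:40–11:00, 11:50–12:30, 13:00–13:10, 16:00–16:30.
Windows ≥ 30 min: 08:30–10:30, 11:50–12:30, 16:00–16:30.
That's 3 windows.

3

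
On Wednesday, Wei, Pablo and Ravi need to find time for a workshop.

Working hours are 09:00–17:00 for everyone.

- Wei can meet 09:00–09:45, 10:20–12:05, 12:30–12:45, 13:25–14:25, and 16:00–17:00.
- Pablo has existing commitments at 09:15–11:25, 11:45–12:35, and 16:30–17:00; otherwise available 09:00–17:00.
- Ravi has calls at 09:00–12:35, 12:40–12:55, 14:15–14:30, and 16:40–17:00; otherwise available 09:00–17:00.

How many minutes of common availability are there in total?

Pablo free within 09:00–17:00: 09:00–09:15, 11:25–11:45, 12:35–16:30.
Ravi free within 09:00–17:00: 12:35–12:40, 12:55–14:15, 14:30–16:40.
Wei ∩ Pablo: 09:00–09:15, 11:25–11:45, 12:35–12:45, 13:25–14:25, 16:00–16:30.
Wei ∩ Pablo ∩ Ravi: 12:35–12:40, 13:25–14:15, 16:00–16:30.
Total common minutes: 5 + 50 + 30 = 85.

85 minutes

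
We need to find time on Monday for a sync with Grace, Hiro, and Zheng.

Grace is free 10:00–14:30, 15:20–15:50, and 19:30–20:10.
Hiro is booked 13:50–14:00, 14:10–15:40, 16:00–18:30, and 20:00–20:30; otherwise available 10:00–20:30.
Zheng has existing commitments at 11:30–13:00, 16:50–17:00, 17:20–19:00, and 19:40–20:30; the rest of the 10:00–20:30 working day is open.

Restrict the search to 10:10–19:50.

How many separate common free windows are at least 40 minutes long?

Hiro free within 10:00–20:30: 10:00–13:50, 14:00–14:10, 15:40–16:00, 18:30–20:00.
Zheng free within 10:00–20:30: 10:00–11:30, 13:00–16:50, 17:00–17:20, 19:00–19:40.
Grace ∩ Hiro: 10:00–13:50, 14:00–14:10, 15:40–15:50, 19:30–20:00.
Grace ∩ Hiro ∩ Zheng: 10:00–11:30, 13:00–13:50, 14:00–14:10, 15:40–15:50, 19:30–19:40.
Restricted to 10:10–19:50: 10:10–11:30, 13:00–13:50, 14:00–14:10, 15:40–15:50, 19:30–19:40.
Windows ≥ 40 min: 10:10–11:30, 13:00–13:50.
That's 2 windows.

2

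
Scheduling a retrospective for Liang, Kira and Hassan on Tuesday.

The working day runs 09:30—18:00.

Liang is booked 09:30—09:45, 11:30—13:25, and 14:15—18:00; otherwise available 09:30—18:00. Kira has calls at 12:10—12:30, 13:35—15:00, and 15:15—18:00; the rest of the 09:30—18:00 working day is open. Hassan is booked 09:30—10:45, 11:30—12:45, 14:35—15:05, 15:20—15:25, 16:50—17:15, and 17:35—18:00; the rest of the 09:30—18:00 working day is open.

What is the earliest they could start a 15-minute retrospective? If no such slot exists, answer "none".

Liang free within 09:30–18:00: 09:45–11:30, 13:25–14:15.
Kira free within 09:30–18:00: 09:30–12:10, 12:30–13:35, 15:00–15:15.
Hassan free within 09:30–18:00: 10:45–11:30, 12:45–14:35, 15:05–15:20, 15:25–16:50, 17:15–17:35.
Liang ∩ Kira: 09:45–11:30, 13:25–13:35.
Liang ∩ Kira ∩ Hassan: 10:45–11:30, 13:25–13:35.
Windows ≥ 15 min: 10:45–11:30.
Earliest such window starts at 10:45.

10:45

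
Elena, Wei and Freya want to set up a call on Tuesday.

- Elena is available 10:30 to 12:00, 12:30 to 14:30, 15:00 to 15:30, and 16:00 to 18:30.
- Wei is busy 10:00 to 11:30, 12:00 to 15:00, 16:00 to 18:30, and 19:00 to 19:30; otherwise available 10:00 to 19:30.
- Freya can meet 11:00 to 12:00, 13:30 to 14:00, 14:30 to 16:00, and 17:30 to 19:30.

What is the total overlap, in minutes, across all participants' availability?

60 minutes

Wei free within 10:00–19:30: 11:30–12:00, 15:00–16:00, 18:30–19:00.
Elena ∩ Wei: 11:30–12:00, 15:00–15:30.
Elena ∩ Wei ∩ Freya: 11:30–12:00, 15:00–15:30.
Total common minutes: 30 + 30 = 60.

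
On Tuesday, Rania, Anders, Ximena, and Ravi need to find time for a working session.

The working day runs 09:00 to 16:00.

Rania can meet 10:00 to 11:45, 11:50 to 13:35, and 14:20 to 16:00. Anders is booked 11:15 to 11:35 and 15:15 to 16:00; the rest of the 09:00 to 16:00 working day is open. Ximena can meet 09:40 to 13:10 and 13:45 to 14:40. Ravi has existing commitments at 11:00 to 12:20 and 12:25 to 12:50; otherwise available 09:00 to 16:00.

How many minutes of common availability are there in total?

Anders free within 09:00–16:00: 09:00–11:15, 11:35–15:15.
Ravi free within 09:00–16:00: 09:00–11:00, 12:20–12:25, 12:50–16:00.
Rania ∩ Anders: 10:00–11:15, 11:35–11:45, 11:50–13:35, 14:20–15:15.
Rania ∩ Anders ∩ Ximena: 10:00–11:15, 11:35–11:45, 11:50–13:10, 14:20–14:40.
Rania ∩ Anders ∩ Ximena ∩ Ravi: 10:00–11:00, 12:20–12:25, 12:50–13:10, 14:20–14:40.
Total common minutes: 60 + 5 + 20 + 20 = 105.

105 minutes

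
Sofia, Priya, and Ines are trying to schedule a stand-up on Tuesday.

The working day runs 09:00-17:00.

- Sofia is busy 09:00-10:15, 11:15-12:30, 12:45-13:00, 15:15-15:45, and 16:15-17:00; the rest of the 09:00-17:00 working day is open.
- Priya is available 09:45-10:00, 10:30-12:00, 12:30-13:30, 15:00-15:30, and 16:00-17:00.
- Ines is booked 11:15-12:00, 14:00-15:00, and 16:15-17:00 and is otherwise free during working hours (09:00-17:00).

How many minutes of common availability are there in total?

120 minutes

Sofia free within 09:00–17:00: 10:15–11:15, 12:30–12:45, 13:00–15:15, 15:45–16:15.
Ines free within 09:00–17:00: 09:00–11:15, 12:00–14:00, 15:00–16:15.
Sofia ∩ Priya: 10:30–11:15, 12:30–12:45, 13:00–13:30, 15:00–15:15, 16:00–16:15.
Sofia ∩ Priya ∩ Ines: 10:30–11:15, 12:30–12:45, 13:00–13:30, 15:00–15:15, 16:00–16:15.
Total common minutes: 45 + 15 + 30 + 15 + 15 = 120.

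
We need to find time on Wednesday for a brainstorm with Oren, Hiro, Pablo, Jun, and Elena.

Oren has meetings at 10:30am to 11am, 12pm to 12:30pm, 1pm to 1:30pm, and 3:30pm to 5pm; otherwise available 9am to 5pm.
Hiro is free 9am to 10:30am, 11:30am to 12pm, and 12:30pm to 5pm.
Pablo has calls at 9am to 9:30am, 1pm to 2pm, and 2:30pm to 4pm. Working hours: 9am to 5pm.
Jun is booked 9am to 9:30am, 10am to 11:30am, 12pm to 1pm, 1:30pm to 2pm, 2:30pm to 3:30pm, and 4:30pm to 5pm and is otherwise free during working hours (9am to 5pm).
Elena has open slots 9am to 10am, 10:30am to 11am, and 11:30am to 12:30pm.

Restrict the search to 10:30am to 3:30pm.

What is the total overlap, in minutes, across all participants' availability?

Oren free within 09:00–17:00: 09:00–10:30, 11:00–12:00, 12:30–13:00, 13:30–15:30.
Pablo free within 09:00–17:00: 09:30–13:00, 14:00–14:30, 16:00–17:00.
Jun free within 09:00–17:00: 09:30–10:00, 11:30–12:00, 13:00–13:30, 14:00–14:30, 15:30–16:30.
Oren ∩ Hiro: 09:00–10:30, 11:30–12:00, 12:30–13:00, 13:30–15:30.
Oren ∩ Hiro ∩ Pablo: 09:30–10:30, 11:30–12:00, 12:30–13:00, 14:00–14:30.
Oren ∩ Hiro ∩ Pablo ∩ Jun: 09:30–10:00, 11:30–12:00, 14:00–14:30.
Oren ∩ Hiro ∩ Pablo ∩ Jun ∩ Elena: 09:30–10:00, 11:30–12:00.
Restricted to 10:30–15:30: 11:30–12:00.
Total common minutes: 30.

30 minutes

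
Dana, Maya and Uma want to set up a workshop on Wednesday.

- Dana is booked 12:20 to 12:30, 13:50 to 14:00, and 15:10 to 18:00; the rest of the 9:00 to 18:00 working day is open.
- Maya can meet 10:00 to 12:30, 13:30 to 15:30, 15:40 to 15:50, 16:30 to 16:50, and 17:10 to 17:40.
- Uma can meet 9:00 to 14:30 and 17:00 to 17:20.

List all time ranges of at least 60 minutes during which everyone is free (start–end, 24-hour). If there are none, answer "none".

10:00–12:20

Dana free within 09:00–18:00: 09:00–12:20, 12:30–13:50, 14:00–15:10.
Dana ∩ Maya: 10:00–12:20, 13:30–13:50, 14:00–15:10.
Dana ∩ Maya ∩ Uma: 10:00–12:20, 13:30–13:50, 14:00–14:30.
Windows ≥ 60 min: 10:00–12:20.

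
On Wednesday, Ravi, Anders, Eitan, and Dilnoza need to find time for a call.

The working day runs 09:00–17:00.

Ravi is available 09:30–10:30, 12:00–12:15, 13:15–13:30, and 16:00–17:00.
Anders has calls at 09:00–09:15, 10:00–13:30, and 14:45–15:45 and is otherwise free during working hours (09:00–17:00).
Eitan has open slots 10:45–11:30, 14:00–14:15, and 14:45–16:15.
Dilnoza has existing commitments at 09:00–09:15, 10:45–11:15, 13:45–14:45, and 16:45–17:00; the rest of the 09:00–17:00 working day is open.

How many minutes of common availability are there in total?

15 minutes

Anders free within 09:00–17:00: 09:15–10:00, 13:30–14:45, 15:45–17:00.
Dilnoza free within 09:00–17:00: 09:15–10:45, 11:15–13:45, 14:45–16:45.
Ravi ∩ Anders: 09:30–10:00, 16:00–17:00.
Ravi ∩ Anders ∩ Eitan: 16:00–16:15.
Ravi ∩ Anders ∩ Eitan ∩ Dilnoza: 16:00–16:15.
Total common minutes: 15.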